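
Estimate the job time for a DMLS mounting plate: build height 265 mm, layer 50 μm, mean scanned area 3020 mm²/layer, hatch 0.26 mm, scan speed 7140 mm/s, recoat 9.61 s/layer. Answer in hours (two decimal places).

16.54 hours

Layers = ⌈265/0.05⌉ = 5300.
Scan path per layer = 3020 / 0.26, so 11615.4 mm.
Per-layer scan time: 11615.4 / 7140 → 1.6268 s.
Time per layer = 1.6268 + 9.61, so 11.2368 s.
5300 layers × 11.2368 s/layer = 59555.04 s, i.e. 16.54 hours.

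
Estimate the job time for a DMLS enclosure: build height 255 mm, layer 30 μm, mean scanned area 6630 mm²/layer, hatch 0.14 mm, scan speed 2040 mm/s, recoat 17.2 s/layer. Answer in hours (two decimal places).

Number of layers: 255 / 0.03 → 8500 (rounded up).
Hatch length per layer = 6630 / 0.14, so 47357.1 mm.
Laser time per layer = 47357.1 / 2040, so 23.2143 s.
Per-layer time = 23.2143 + 17.2 = 40.4143 s.
Total: 8500 × 40.4143 s = 343521.55 s → 95.42 hours.

95.42 hours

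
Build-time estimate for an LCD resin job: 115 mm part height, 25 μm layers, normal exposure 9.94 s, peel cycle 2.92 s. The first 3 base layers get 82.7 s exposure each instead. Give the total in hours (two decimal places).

Number of layers: 115 / 0.025 → 4600 (rounded up).
Base layers = 3 × (82.7 + 2.92) = 256.86 s.
Remaining layers = 4597 × (9.94 + 2.92), so 59117.42 s.
Total = 256.86 + 59117.42 = 59374.28 s = 16.49 hours.

16.49 hours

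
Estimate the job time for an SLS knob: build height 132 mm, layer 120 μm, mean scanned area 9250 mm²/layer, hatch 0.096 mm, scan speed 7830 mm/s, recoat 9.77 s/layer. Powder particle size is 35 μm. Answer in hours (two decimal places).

Number of layers: 132 / 0.12 → 1100 (rounded up).
Per-layer scan distance: 9250 / 0.096 → 96354.2 mm.
Scan time per layer = 96354.2 / 7830 = 12.3058 s.
Per-layer time = 12.3058 + 9.77, so 22.0758 s.
1100 layers × 22.0758 s/layer = 24283.38 s, i.e. 6.75 hours.

6.75 hours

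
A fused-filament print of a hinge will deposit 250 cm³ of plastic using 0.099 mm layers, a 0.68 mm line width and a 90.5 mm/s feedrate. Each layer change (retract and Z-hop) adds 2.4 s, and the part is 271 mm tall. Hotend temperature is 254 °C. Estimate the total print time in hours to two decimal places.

Bead cross-section = 0.099 × 0.68, so 0.06732 mm².
Toolpath length = 250 cm³ / 0.06732 mm² = 250000 / 0.06732 = 3713606.7 mm.
Extrusion time = 3713606.7 / 90.5 = 41034.3 s.
Layer count = ceil(271 / 0.099) = 2738.
Non-print overhead = 2738 × 2.4, so 6571.2 s.
Total = 41034.3 + 6571.2 = 47605.5 s = 13.22 hours.

13.22 hours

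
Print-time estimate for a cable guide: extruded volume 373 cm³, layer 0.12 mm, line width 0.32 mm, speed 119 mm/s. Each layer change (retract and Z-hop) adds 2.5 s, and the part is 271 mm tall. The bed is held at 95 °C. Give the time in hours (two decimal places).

24.24 hours

Extrusion cross-section: 0.12 × 0.32 → 0.0384 mm².
Total extruded path = 373000/0.0384 = 9713541.7 mm.
Print-move time = 9713541.7 / 119, so 81626.4 s.
Layer count = ceil(271 / 0.12) = 2259.
Non-print overhead = 2259 × 2.5 = 5647.5 s.
Altogether 81626.4 + 5647.5 = 87273.9 s, i.e. 24.24 hours.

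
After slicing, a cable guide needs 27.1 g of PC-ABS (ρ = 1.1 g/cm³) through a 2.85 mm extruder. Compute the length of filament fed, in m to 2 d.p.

3.86 m

Extruded volume: 27.1/1.1 = 24.6364 cm³ (24636.4 mm³).
A = π r² = π × 1.425² = 6.3794 mm².
L = V/A = 24636.4/6.3794 = 3861.87 mm → 3.86 m.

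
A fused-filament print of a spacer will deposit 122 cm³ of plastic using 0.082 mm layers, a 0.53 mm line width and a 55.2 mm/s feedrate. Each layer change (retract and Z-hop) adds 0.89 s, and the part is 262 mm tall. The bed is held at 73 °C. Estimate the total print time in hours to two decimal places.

14.92 hours

Bead cross-section = 0.082 × 0.53, so 0.04346 mm².
Total extruded path = 122000/0.04346 = 2807179 mm.
Extrusion time: 2807179 / 55.2 → 50854.7 s.
Layer count = ceil(262 / 0.082) = 3196.
Non-print overhead = 3196 × 0.89, so 2844.44 s.
Altogether 50854.7 + 2844.44 = 53699.14 s, i.e. 14.92 hours.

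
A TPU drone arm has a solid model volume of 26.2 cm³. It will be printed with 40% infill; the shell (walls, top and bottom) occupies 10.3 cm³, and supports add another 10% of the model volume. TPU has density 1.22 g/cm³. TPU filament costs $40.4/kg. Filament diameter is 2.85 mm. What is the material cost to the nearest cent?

Interior volume: 26.2 − 10.3 → 15.9 cm³.
Infill deposited: 0.40 × 15.9 → 6.36 cm³.
Support: 0.10 × 26.2 → 2.62 cm³.
Total printed volume: 10.3 + 6.36 + 2.62 → 19.28 cm³.
Mass: 19.28 × 1.22 → 23.5216 g.
Cost = 23.5216 g / 1000 × $40.4/kg = $0.95.

$0.95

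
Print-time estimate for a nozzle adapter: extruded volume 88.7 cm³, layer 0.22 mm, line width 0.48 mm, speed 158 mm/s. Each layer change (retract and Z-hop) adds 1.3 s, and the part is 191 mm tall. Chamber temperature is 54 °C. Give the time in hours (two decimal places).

Bead cross-section = 0.22 × 0.48, so 0.1056 mm².
Toolpath length = 88.7 cm³ / 0.1056 mm² = 88700 / 0.1056 = 839962.1 mm.
Print-move time = 839962.1 / 158, so 5316.2 s.
Number of layers: 191 / 0.22 → 869 (rounded up).
Layer-change overhead = 869 × 1.3, so 1129.7 s.
Total = 5316.2 + 1129.7 = 6445.9 s = 1.79 hours.

1.79 hours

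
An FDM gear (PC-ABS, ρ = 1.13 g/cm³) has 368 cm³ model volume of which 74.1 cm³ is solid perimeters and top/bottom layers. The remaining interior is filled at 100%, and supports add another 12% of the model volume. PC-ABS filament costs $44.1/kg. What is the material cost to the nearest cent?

Volume inside the shell: 368 − 74.1 → 293.9 cm³.
Infill deposited: 1.00 × 293.9 → 293.9 cm³.
Support: 0.12 × 368 → 44.16 cm³.
Total printed volume = 74.1 + 293.9 + 44.16, so 412.16 cm³.
Mass = 412.16 × 1.13, so 465.7408 g.
Cost = 465.7408 g / 1000 × $44.1/kg = $20.54.

$20.54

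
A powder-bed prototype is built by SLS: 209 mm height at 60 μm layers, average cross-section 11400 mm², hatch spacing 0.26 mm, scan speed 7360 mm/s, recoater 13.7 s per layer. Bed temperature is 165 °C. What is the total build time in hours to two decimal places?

Number of layers: 209 / 0.06 → 3484 (rounded up).
Hatch length per layer: 11400 / 0.26 → 43846.2 mm.
Per-layer scan time = 43846.2 / 7360, so 5.9574 s.
Per-layer time = 5.9574 + 13.7, so 19.6574 s.
3484 layers × 19.6574 s/layer = 68486.3816 s, i.e. 19.02 hours.

19.02 hours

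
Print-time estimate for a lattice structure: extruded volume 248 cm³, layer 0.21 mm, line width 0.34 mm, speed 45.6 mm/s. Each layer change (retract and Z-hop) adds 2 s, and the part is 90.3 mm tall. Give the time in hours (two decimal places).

21.40 hours

Bead cross-section: 0.21 × 0.34 → 0.0714 mm².
Toolpath length = 248 cm³ / 0.0714 mm² = 248000 / 0.0714 = 3473389.4 mm.
Print-move time: 3473389.4 / 45.6 → 76170.8 s.
Number of layers: 90.3 / 0.21 → 430 (rounded up).
Layer-change overhead: 430 × 2 → 860 s.
Altogether 76170.8 + 860 = 77030.8 s, i.e. 21.40 hours.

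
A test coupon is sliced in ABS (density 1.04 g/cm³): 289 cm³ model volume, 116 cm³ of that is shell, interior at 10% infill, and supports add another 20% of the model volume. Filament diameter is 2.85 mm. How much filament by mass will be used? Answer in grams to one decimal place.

Volume inside the shell: 289 − 116 → 173 cm³.
Infill volume: 0.10 × 173 → 17.3 cm³.
Support = 0.20 × 289, so 57.8 cm³.
Total printed volume = 116 + 17.3 + 57.8, so 191.1 cm³.
Mass: 191.1 × 1.04 → 198.744 g.

198.7 g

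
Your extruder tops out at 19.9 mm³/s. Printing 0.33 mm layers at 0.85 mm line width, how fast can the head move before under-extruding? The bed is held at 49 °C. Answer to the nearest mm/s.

71 mm/s

A = 0.33 × 0.85 = 0.2805 mm².
Max speed = 19.9 / 0.2805 = 70.94 ≈ 71 mm/s.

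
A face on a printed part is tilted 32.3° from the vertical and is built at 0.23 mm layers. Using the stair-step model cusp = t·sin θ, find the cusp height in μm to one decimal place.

h_c = t·sin θ = 0.23 × 0.5344 = 0.122912 mm (122.9 μm).

122.9 μm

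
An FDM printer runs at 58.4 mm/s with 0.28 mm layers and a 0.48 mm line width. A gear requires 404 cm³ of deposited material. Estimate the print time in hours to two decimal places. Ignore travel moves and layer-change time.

Line area = 0.28 × 0.48, so 0.1344 mm².
Toolpath length = 404 cm³ / 0.1344 mm² = 404000 / 0.1344 = 3005952.4 mm.
Time extruding: 3005952.4 / 58.4 → 51471.8 s.
Converting: 51471.8 s = 14.30 hours.

14.30 hours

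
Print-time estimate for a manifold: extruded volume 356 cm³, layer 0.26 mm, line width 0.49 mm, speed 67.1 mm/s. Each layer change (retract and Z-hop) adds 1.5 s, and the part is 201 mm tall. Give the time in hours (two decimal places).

11.89 hours

Extrusion cross-section = 0.26 × 0.49 = 0.1274 mm².
Total extruded path = 356000/0.1274 = 2794348.5 mm.
Time extruding: 2794348.5 / 67.1 → 41644.5 s.
Number of layers: 201 / 0.26 → 774 (rounded up).
Z-hop total = 774 × 1.5, so 1161 s.
Altogether 41644.5 + 1161 = 42805.5 s, i.e. 11.89 hours.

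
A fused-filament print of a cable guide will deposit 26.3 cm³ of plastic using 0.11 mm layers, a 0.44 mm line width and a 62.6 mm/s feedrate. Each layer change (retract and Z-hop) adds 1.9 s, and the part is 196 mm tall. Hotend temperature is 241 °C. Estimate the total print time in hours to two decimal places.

Line area = 0.11 × 0.44 = 0.0484 mm².
Toolpath length = 26.3 cm³ / 0.0484 mm² = 26300 / 0.0484 = 543388.4 mm.
Time extruding = 543388.4 / 62.6 = 8680.3 s.
Layer count = ceil(196 / 0.11) = 1782.
Z-hop total = 1782 × 1.9, so 3385.8 s.
Altogether 8680.3 + 3385.8 = 12066.1 s, i.e. 3.35 hours.

3.35 hours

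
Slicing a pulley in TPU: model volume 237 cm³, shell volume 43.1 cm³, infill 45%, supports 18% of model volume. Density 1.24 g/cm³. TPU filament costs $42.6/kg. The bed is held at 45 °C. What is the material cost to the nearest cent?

$9.14

Infill region: 237 − 43.1 → 193.9 cm³.
Infill deposited: 0.45 × 193.9 → 87.255 cm³.
Support = 0.18 × 237 = 42.66 cm³.
Total printed volume = 43.1 + 87.255 + 42.66 = 173.015 cm³.
Mass: 173.015 × 1.24 → 214.5386 g.
Cost = 214.5386 g / 1000 × $42.6/kg = $9.14.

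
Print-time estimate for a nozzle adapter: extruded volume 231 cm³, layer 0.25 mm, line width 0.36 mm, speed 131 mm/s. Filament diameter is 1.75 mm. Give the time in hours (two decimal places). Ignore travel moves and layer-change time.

Extrusion cross-section: 0.25 × 0.36 → 0.09 mm².
Path length: 231000 mm³ / 0.09 mm² → 2566666.7 mm.
Print-move time = 2566666.7 / 131 = 19592.9 s.
Converting: 19592.9 s = 5.44 hours.

5.44 hours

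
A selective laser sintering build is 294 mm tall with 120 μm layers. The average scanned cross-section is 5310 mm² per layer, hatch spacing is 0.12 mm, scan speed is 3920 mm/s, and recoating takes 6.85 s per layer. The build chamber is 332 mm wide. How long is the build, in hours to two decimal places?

Number of layers: 294 / 0.12 → 2450 (rounded up).
Scan path per layer = 5310 / 0.12, so 44250 mm.
Laser time per layer = 44250 / 3920 = 11.2883 s.
Time per layer = 11.2883 + 6.85, so 18.1383 s.
Total: 2450 × 18.1383 s = 44438.835 s → 12.34 hours.

12.34 hours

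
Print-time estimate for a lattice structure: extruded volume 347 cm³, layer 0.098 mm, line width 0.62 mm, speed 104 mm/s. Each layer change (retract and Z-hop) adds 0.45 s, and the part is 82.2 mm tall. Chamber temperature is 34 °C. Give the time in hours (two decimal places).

Line area = 0.098 × 0.62, so 0.06076 mm².
Total extruded path = 347000/0.06076 = 5710994.1 mm.
Print-move time = 5710994.1 / 104 = 54913.4 s.
Layer count = ceil(82.2 / 0.098) = 839.
Layer-change overhead = 839 × 0.45 = 377.55 s.
Total = 54913.4 + 377.55 = 55290.95 s = 15.36 hours.

15.36 hours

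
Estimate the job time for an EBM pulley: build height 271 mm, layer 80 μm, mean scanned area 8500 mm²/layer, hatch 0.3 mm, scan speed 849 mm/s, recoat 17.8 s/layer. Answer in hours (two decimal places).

48.16 hours

Layers = ⌈271/0.08⌉ = 3388.
Scan path per layer: 8500 / 0.3 → 28333.3 mm.
Per-layer scan time: 28333.3 / 849 → 33.3726 s.
Per-layer time: 33.3726 + 17.8 → 51.1726 s.
3388 layers × 51.1726 s/layer = 173372.7688 s, i.e. 48.16 hours.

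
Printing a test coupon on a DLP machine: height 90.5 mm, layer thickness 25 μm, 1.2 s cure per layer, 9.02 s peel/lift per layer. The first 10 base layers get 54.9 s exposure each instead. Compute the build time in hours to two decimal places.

10.43 hours

Layer count = ceil(90.5 / 0.025) = 3620.
Base layers = 10 × (54.9 + 9.02), so 639.2 s.
Remaining layers = 3610 × (1.2 + 9.02) = 36894.2 s.
Total = 639.2 + 36894.2 = 37533.4 s = 10.43 hours.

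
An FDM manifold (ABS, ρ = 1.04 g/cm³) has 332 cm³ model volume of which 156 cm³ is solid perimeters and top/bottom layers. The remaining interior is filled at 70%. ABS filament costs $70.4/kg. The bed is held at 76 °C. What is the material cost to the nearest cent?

$20.44

Interior volume = 332 − 156 = 176 cm³.
Infill volume = 0.70 × 176 = 123.2 cm³.
Total extruded = 156 + 123.2, so 279.2 cm³.
Mass: 279.2 × 1.04 → 290.368 g.
Cost = 290.368 g / 1000 × $70.4/kg = $20.44.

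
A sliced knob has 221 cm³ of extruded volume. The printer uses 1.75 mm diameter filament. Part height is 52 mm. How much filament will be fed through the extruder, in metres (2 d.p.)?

91.88 m

A = π r² = π × 0.875² = 2.4053 mm².
L = 221000 mm³ / 2.4053 mm² = 91880.43 mm, i.e. 91.88 m.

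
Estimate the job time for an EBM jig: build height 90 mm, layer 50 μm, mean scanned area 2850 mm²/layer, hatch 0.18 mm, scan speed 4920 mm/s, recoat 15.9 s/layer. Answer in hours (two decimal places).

9.56 hours

Layers = ⌈90/0.05⌉ = 1800.
Scan path per layer = 2850 / 0.18, so 15833.3 mm.
Scan time per layer = 15833.3 / 4920 = 3.2182 s.
Time per layer = 3.2182 + 15.9, so 19.1182 s.
Build time = 1800 × 19.1182 = 34412.76 s = 9.56 hours.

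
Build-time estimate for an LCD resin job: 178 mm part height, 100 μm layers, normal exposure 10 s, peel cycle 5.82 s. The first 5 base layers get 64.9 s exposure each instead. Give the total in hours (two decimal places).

Layer count = ceil(178 / 0.1) = 1780.
Burn-in layers: 5 × (64.9 + 5.82) → 353.6 s.
Regular layers = 1775 × (10 + 5.82) = 28080.5 s.
Sum: 353.6 + 28080.5 = 28434.1 s → 7.90 hours.

7.90 hours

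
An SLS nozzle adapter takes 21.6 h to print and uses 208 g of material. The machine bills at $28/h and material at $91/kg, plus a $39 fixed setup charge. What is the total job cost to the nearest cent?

Machine cost = 28 × 21.6 = $604.80.
Material charge = 91 × 208/1000, so $18.928.
Total = 604.80 + 18.928 + 39 = 662.728 ≈ $662.73.

$662.73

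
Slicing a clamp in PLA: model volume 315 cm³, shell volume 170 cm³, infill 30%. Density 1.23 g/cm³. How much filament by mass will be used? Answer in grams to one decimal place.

Infill region = 315 − 170, so 145 cm³.
Infill volume = 0.30 × 145 = 43.5 cm³.
Total printed volume = 170 + 43.5, so 213.5 cm³.
Mass = 213.5 × 1.23 = 262.605 g.

262.6 g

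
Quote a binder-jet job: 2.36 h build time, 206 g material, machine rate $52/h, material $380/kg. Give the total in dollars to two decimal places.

Time charge = 52 × 2.36, so $122.72.
Feedstock cost = 380 × 206/1000, so $78.28.
Total = 122.72 + 78.28 = $201.00.

$201.00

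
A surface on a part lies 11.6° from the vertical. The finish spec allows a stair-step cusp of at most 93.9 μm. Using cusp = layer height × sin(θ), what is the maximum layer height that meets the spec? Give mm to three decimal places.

0.467 mm

t = h_c / sin θ = 0.0939 / 0.2011 = 0.467 mm.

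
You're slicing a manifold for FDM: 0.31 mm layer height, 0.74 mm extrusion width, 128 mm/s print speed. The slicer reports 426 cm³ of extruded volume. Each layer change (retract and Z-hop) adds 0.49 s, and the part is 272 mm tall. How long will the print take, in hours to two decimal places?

Line area: 0.31 × 0.74 → 0.2294 mm².
Path length: 426000 mm³ / 0.2294 mm² → 1857018.3 mm.
Time extruding: 1857018.3 / 128 → 14508 s.
Number of layers: 272 / 0.31 → 878 (rounded up).
Layer-change overhead: 878 × 0.49 → 430.22 s.
Altogether 14508 + 430.22 = 14938.22 s, i.e. 4.15 hours.

4.15 hours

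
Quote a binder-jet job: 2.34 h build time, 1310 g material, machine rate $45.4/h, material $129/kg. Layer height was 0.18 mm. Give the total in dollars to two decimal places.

Time charge = 45.4 × 2.34 = $106.236.
Material charge = 129 × 1310/1000 = $168.99.
Job cost: 106.236 + 168.99 = 275.226 ≈ $275.23.

$275.23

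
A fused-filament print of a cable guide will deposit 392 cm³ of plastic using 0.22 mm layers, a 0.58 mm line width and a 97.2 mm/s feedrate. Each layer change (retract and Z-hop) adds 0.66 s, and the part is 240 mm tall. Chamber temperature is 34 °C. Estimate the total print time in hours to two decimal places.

8.98 hours

Bead cross-section = 0.22 × 0.58 = 0.1276 mm².
Total extruded path = 392000/0.1276 = 3072100.3 mm.
Time extruding = 3072100.3 / 97.2 = 31606 s.
Layer count = ceil(240 / 0.22) = 1091.
Z-hop total = 1091 × 0.66, so 720.06 s.
Total = 31606 + 720.06 = 32326.06 s = 8.98 hours.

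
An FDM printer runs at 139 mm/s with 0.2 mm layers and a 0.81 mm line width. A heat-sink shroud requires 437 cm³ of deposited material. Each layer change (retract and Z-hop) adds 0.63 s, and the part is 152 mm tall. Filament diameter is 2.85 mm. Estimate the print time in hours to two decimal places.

5.52 hours

Extrusion cross-section = 0.2 × 0.81, so 0.162 mm².
Path length: 437000 mm³ / 0.162 mm² → 2697530.9 mm.
Time extruding = 2697530.9 / 139, so 19406.7 s.
Layers = ⌈152/0.2⌉ = 760.
Non-print overhead = 760 × 0.63 = 478.8 s.
Total = 19406.7 + 478.8 = 19885.5 s = 5.52 hours.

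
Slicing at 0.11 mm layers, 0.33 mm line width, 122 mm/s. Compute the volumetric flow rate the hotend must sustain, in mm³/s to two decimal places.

4.43

Extrusion cross-section = 0.11 × 0.33, so 0.0363 mm².
Volumetric flow = 122 × 0.0363 = 4.43 mm³/s.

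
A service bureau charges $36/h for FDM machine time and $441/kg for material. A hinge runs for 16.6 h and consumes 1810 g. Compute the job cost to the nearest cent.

$1395.81

Machine cost: 36 × 16.6 → $597.60.
Material charge = 441 × 1810/1000, so $798.21.
Job cost: 597.60 + 798.21 = $1395.81.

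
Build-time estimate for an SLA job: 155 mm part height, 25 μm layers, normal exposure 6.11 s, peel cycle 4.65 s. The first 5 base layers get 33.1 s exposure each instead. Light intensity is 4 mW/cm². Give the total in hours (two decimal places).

Layers = ⌈155/0.025⌉ = 6200.
Burn-in layers: 5 × (33.1 + 4.65) → 188.75 s.
Remaining layers: 6195 × (6.11 + 4.65) → 66658.2 s.
Total = 188.75 + 66658.2 = 66846.95 s = 18.57 hours.

18.57 hours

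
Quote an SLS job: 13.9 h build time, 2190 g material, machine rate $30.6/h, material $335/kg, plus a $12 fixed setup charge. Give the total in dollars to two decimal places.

$1170.99

Machine cost = 30.6 × 13.9 = $425.34.
Material charge = 335 × 2190/1000 = $733.65.
Total = 425.34 + 733.65 + 12 = $1170.99.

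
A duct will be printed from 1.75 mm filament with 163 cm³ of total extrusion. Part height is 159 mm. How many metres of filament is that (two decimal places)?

Cross-section of 1.75 mm filament: π·(1.75/2)² = 2.4053 mm².
Length = 163 cm³ / 2.4053 mm² = 163000 / 2.4053 = 67767.01 mm = 67.77 m.

67.77 m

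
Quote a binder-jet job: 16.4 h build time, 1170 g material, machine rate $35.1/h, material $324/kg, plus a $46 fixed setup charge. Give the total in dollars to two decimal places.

$1000.72

Time charge: 35.1 × 16.4 → $575.64.
Material charge: 324 × 1170/1000 → $379.08.
Adding setup: 575.64 + 379.08 + 46 → $1000.72.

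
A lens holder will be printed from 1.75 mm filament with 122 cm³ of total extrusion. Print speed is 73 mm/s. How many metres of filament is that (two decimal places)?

A = π r² = π × 0.875² = 2.4053 mm².
L = 122000 mm³ / 2.4053 mm² = 50721.32 mm, i.e. 50.72 m.

50.72 m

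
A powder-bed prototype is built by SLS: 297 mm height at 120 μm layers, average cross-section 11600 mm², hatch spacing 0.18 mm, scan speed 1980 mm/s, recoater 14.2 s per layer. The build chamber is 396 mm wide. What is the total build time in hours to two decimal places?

32.14 hours

Layer count = ceil(297 / 0.12) = 2475.
Scan path per layer = 11600 / 0.18 = 64444.4 mm.
Scan time per layer: 64444.4 / 1980 → 32.5477 s.
Per-layer time = 32.5477 + 14.2 = 46.7477 s.
Total: 2475 × 46.7477 s = 115700.5575 s → 32.14 hours.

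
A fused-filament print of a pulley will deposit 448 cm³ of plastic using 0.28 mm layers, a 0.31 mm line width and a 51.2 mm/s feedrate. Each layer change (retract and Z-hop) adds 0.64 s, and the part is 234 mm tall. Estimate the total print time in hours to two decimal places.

Extrusion cross-section: 0.28 × 0.31 → 0.0868 mm².
Toolpath length = 448 cm³ / 0.0868 mm² = 448000 / 0.0868 = 5161290.3 mm.
Extrusion time = 5161290.3 / 51.2 = 100806.5 s.
Layers = ⌈234/0.28⌉ = 836.
Z-hop total = 836 × 0.64 = 535.04 s.
Altogether 100806.5 + 535.04 = 101341.54 s, i.e. 28.15 hours.

28.15 hours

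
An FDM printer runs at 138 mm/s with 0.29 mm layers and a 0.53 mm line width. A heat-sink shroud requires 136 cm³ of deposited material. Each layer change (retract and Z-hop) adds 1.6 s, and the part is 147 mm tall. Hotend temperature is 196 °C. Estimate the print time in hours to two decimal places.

Bead cross-section = 0.29 × 0.53, so 0.1537 mm².
Total extruded path = 136000/0.1537 = 884840.6 mm.
Time extruding = 884840.6 / 138, so 6411.9 s.
Layer count = ceil(147 / 0.29) = 507.
Z-hop total: 507 × 1.6 → 811.2 s.
Altogether 6411.9 + 811.2 = 7223.1 s, i.e. 2.01 hours.

2.01 hours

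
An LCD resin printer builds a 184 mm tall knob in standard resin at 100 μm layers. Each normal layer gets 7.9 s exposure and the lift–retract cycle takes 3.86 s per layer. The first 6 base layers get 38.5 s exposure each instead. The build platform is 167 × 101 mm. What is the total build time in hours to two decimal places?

6.06 hours

Number of layers: 184 / 0.1 → 1840 (rounded up).
Burn-in layers = 6 × (38.5 + 3.86) = 254.16 s.
Remaining layers = 1834 × (7.9 + 3.86), so 21567.84 s.
Sum: 254.16 + 21567.84 = 21822 s → 6.06 hours.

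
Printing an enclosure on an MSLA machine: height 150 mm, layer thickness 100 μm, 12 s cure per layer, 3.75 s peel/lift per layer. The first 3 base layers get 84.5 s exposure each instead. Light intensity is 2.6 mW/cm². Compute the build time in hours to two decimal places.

Number of layers: 150 / 0.1 → 1500 (rounded up).
Burn-in layers = 3 × (84.5 + 3.75) = 264.75 s.
Remaining layers = 1497 × (12 + 3.75) = 23577.75 s.
Sum: 264.75 + 23577.75 = 23842.5 s → 6.62 hours.

6.62 hours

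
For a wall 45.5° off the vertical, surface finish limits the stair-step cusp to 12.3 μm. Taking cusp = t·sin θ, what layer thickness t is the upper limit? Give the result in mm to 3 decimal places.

0.017 mm

sin(45.5°) = 0.7133; t_max = 0.0123/0.7133 = 0.017 mm.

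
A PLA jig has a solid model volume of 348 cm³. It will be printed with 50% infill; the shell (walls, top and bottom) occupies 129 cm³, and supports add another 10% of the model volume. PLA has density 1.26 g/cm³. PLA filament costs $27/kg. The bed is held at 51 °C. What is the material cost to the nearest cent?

$9.30

Volume inside the shell: 348 − 129 → 219 cm³.
Infill volume = 0.50 × 219, so 109.5 cm³.
Support = 0.10 × 348, so 34.8 cm³.
Total printed volume = 129 + 109.5 + 34.8 = 273.3 cm³.
Mass = 273.3 × 1.26 = 344.358 g.
Cost = 344.358 g / 1000 × $27/kg = $9.30.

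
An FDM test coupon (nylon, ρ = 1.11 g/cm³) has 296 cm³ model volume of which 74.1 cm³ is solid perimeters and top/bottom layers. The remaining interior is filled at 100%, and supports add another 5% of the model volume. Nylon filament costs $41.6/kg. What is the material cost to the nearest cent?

Volume inside the shell = 296 − 74.1, so 221.9 cm³.
Infill deposited = 1.00 × 221.9 = 221.9 cm³.
Support = 0.05 × 296 = 14.8 cm³.
Deposited volume = 74.1 + 221.9 + 14.8, so 310.8 cm³.
Mass = 310.8 × 1.11 = 344.988 g.
Cost = 344.988 g / 1000 × $41.6/kg = $14.35.

$14.35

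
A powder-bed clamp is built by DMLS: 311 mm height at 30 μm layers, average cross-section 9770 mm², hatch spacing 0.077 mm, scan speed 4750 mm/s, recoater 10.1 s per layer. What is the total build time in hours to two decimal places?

106.01 hours

Layer count = ceil(311 / 0.03) = 10367.
Hatch length per layer: 9770 / 0.077 → 126883.1 mm.
Per-layer scan time: 126883.1 / 4750 → 26.7122 s.
Time per layer = 26.7122 + 10.1, so 36.8122 s.
Total: 10367 × 36.8122 s = 381632.0774 s → 106.01 hours.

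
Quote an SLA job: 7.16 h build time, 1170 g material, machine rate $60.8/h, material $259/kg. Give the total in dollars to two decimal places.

Machine-time cost: 60.8 × 7.16 → $435.328.
Feedstock cost: 259 × 1170/1000 → $303.03.
Job cost: 435.328 + 303.03 = 738.358 ≈ $738.36.

$738.36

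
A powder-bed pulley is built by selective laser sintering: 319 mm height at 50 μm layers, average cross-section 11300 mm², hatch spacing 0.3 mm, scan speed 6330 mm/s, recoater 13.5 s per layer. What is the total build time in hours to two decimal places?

34.47 hours

Number of layers: 319 / 0.05 → 6380 (rounded up).
Hatch length per layer = 11300 / 0.3 = 37666.7 mm.
Scan time per layer = 37666.7 / 6330 = 5.9505 s.
Layer cycle = 5.9505 + 13.5 = 19.4505 s.
6380 layers × 19.4505 s/layer = 124094.19 s, i.e. 34.47 hours.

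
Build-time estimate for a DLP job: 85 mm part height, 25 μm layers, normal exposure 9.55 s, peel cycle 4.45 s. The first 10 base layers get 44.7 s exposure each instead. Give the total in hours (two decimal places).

Layers = ⌈85/0.025⌉ = 3400.
Bottom layers = 10 × (44.7 + 4.45) = 491.5 s.
Regular layers = 3390 × (9.55 + 4.45) = 47460 s.
Sum: 491.5 + 47460 = 47951.5 s → 13.32 hours.

13.32 hours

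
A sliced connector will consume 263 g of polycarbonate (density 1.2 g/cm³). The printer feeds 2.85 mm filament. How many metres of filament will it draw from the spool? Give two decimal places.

34.36 m

Extruded volume: 263/1.2 = 219.1667 cm³ (219166.7 mm³).
A = π r² = π × 1.425² = 6.3794 mm².
Length = 219166.7 / 6.3794 = 34355.38 mm = 34.36 m.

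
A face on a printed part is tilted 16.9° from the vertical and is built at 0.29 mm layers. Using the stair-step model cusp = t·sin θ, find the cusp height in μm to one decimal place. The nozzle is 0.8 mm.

84.3 μm

h_c = t·sin θ = 0.29 × 0.2907 = 0.084303 mm (84.3 μm).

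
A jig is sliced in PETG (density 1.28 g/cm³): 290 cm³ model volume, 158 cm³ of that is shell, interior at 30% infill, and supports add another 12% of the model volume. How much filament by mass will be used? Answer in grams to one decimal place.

Interior volume: 290 − 158 → 132 cm³.
Deposited infill: 0.30 × 132 → 39.6 cm³.
Support = 0.12 × 290 = 34.8 cm³.
Total extruded = 158 + 39.6 + 34.8, so 232.4 cm³.
Mass: 232.4 × 1.28 → 297.472 g.

297.5 g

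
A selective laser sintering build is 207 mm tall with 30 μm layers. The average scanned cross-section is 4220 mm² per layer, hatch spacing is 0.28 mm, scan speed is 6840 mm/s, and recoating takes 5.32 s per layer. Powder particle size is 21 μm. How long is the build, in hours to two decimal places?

Number of layers: 207 / 0.03 → 6900 (rounded up).
Scan path per layer: 4220 / 0.28 → 15071.4 mm.
Scan time per layer = 15071.4 / 6840, so 2.2034 s.
Layer cycle = 2.2034 + 5.32, so 7.5234 s.
Total: 6900 × 7.5234 s = 51911.46 s → 14.42 hours.

14.42 hours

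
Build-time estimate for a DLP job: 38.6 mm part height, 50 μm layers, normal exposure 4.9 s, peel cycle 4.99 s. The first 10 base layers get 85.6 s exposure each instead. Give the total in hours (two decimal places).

Layers = ⌈38.6/0.05⌉ = 772.
Bottom layers = 10 × (85.6 + 4.99), so 905.9 s.
Regular layers = 762 × (4.9 + 4.99), so 7536.18 s.
Total = 905.9 + 7536.18 = 8442.08 s = 2.35 hours.

2.35 hours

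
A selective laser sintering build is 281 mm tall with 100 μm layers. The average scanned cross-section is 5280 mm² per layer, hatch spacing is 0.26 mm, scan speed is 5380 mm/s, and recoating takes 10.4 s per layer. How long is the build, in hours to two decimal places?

Layer count = ceil(281 / 0.1) = 2810.
Hatch length per layer: 5280 / 0.26 → 20307.7 mm.
Scan time per layer = 20307.7 / 5380, so 3.7747 s.
Time per layer = 3.7747 + 10.4 = 14.1747 s.
Build time = 2810 × 14.1747 = 39830.907 s = 11.06 hours.

11.06 hours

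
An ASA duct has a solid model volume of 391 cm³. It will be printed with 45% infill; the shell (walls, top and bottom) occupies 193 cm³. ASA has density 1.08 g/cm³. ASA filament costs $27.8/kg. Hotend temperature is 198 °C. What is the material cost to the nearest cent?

Infill region = 391 − 193, so 198 cm³.
Infill deposited: 0.45 × 198 → 89.1 cm³.
Total extruded = 193 + 89.1, so 282.1 cm³.
Mass = 282.1 × 1.08, so 304.668 g.
Cost = 304.668 g / 1000 × $27.8/kg = $8.47.

$8.47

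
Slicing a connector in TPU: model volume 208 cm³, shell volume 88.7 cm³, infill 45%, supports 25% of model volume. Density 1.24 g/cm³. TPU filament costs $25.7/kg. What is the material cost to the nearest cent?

$6.19

Interior volume: 208 − 88.7 → 119.3 cm³.
Deposited infill = 0.45 × 119.3 = 53.685 cm³.
Support: 0.25 × 208 → 52 cm³.
Total extruded = 88.7 + 53.685 + 52 = 194.385 cm³.
Mass: 194.385 × 1.24 → 241.0374 g.
At $25.7/kg: 241.0374/1000 × 25.7 = $6.19.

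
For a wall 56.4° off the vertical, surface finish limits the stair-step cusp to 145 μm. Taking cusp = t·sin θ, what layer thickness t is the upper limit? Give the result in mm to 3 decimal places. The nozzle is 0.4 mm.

0.174 mm

sin(56.4°) = 0.8329; t_max = 0.145/0.8329 = 0.174 mm.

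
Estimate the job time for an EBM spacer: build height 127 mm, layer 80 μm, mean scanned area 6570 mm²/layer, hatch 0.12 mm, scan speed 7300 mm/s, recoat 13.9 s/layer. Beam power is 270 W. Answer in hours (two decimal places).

9.44 hours

Number of layers: 127 / 0.08 → 1588 (rounded up).
Hatch length per layer = 6570 / 0.12 = 54750 mm.
Per-layer scan time: 54750 / 7300 → 7.5 s.
Layer cycle: 7.5 + 13.9 → 21.4 s.
1588 layers × 21.4 s/layer = 33983.2 s, i.e. 9.44 hours.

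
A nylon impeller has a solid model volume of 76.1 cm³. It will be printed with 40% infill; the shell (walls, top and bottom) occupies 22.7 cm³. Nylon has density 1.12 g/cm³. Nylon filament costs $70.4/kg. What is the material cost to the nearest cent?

Interior volume: 76.1 − 22.7 → 53.4 cm³.
Infill volume = 0.40 × 53.4, so 21.36 cm³.
Deposited volume = 22.7 + 21.36 = 44.06 cm³.
Mass = 44.06 × 1.12 = 49.3472 g.
At $70.4/kg: 49.3472/1000 × 70.4 = $3.47.

$3.47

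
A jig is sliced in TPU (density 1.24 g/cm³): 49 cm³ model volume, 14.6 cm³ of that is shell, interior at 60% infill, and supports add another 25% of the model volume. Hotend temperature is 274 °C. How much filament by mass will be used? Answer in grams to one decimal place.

Infill region = 49 − 14.6 = 34.4 cm³.
Deposited infill = 0.60 × 34.4, so 20.64 cm³.
Support = 0.25 × 49 = 12.25 cm³.
Deposited volume: 14.6 + 20.64 + 12.25 → 47.49 cm³.
Mass = 47.49 × 1.24, so 58.8876 g.

58.9 g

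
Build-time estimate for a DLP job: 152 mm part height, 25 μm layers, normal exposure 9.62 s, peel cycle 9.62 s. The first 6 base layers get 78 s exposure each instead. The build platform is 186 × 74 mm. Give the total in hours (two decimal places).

Layer count = ceil(152 / 0.025) = 6080.
Burn-in layers: 6 × (78 + 9.62) → 525.72 s.
Normal layers = 6074 × (9.62 + 9.62) = 116863.76 s.
Total = 525.72 + 116863.76 = 117389.48 s = 32.61 hours.

32.61 hours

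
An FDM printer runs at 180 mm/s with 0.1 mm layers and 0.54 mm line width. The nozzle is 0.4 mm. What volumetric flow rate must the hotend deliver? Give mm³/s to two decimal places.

9.72

Bead cross-section = 0.1 × 0.54, so 0.054 mm².
Q = v·A = 180 × 0.054 = 9.72 mm³/s.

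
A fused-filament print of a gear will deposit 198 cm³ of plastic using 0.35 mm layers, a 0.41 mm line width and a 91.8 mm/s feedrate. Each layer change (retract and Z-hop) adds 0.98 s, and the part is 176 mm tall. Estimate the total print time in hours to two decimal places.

4.31 hours

Line area = 0.35 × 0.41 = 0.1435 mm².
Path length: 198000 mm³ / 0.1435 mm² → 1379790.9 mm.
Time extruding = 1379790.9 / 91.8, so 15030.4 s.
Layer count = ceil(176 / 0.35) = 503.
Z-hop total = 503 × 0.98 = 492.94 s.
Total = 15030.4 + 492.94 = 15523.34 s = 4.31 hours.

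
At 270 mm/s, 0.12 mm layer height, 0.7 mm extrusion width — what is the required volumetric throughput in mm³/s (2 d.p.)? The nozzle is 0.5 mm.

A = 0.12 × 0.7 = 0.084 mm².
Volumetric flow = 270 × 0.084 = 22.68 mm³/s.

22.68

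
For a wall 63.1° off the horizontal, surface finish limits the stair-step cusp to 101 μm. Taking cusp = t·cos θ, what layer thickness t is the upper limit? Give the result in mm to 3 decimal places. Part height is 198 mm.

cos(63.1°) = 0.4524; t_max = 0.101/0.4524 = 0.223 mm.

0.223 mm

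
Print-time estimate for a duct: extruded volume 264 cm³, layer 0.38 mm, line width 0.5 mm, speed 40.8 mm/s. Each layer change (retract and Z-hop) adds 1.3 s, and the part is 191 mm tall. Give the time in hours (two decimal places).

9.64 hours

Line area = 0.38 × 0.5 = 0.19 mm².
Path length: 264000 mm³ / 0.19 mm² → 1389473.7 mm.
Print-move time = 1389473.7 / 40.8 = 34055.7 s.
Layer count = ceil(191 / 0.38) = 503.
Non-print overhead = 503 × 1.3 = 653.9 s.
Altogether 34055.7 + 653.9 = 34709.6 s, i.e. 9.64 hours.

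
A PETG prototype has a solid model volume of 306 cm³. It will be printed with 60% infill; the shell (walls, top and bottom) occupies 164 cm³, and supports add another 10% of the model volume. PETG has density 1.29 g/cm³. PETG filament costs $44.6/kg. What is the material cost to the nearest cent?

$16.10

Infill region = 306 − 164 = 142 cm³.
Deposited infill = 0.60 × 142, so 85.2 cm³.
Support = 0.10 × 306 = 30.6 cm³.
Total extruded = 164 + 85.2 + 30.6 = 279.8 cm³.
Mass: 279.8 × 1.29 → 360.942 g.
At $44.6/kg: 360.942/1000 × 44.6 = $16.10.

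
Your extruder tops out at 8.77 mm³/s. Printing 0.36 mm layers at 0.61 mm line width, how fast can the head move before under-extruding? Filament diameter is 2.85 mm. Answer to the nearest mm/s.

A: 0.36 × 0.61 → 0.2196 mm².
Max speed = 8.77 / 0.2196 = 39.94 ≈ 40 mm/s.

40 mm/s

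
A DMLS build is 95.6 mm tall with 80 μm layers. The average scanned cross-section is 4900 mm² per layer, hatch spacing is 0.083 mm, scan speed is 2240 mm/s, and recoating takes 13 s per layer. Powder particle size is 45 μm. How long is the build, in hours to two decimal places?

13.06 hours

Layers = ⌈95.6/0.08⌉ = 1195.
Scan path per layer: 4900 / 0.083 → 59036.1 mm.
Per-layer scan time: 59036.1 / 2240 → 26.3554 s.
Time per layer: 26.3554 + 13 → 39.3554 s.
Build time = 1195 × 39.3554 = 47029.703 s = 13.06 hours.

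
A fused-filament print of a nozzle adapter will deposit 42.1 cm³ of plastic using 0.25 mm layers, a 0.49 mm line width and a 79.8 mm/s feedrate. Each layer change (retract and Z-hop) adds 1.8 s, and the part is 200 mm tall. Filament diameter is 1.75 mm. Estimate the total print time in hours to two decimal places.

Bead cross-section: 0.25 × 0.49 → 0.1225 mm².
Toolpath length = 42.1 cm³ / 0.1225 mm² = 42100 / 0.1225 = 343673.5 mm.
Time extruding: 343673.5 / 79.8 → 4306.7 s.
Number of layers: 200 / 0.25 → 800 (rounded up).
Non-print overhead = 800 × 1.8 = 1440 s.
Altogether 4306.7 + 1440 = 5746.7 s, i.e. 1.60 hours.

1.60 hours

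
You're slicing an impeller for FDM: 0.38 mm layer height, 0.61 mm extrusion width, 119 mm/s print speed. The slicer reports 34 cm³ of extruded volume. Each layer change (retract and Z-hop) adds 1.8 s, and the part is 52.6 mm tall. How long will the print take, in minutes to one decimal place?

Bead cross-section = 0.38 × 0.61, so 0.2318 mm².
Path length: 34000 mm³ / 0.2318 mm² → 146678.2 mm.
Print-move time = 146678.2 / 119 = 1232.6 s.
Number of layers: 52.6 / 0.38 → 139 (rounded up).
Layer-change overhead = 139 × 1.8 = 250.2 s.
Total = 1232.6 + 250.2 = 1482.8 s = 24.7 minutes.

24.7 minutes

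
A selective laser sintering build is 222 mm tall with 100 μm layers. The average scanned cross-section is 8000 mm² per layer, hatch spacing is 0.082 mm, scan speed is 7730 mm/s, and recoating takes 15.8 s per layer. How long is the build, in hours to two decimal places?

Number of layers: 222 / 0.1 → 2220 (rounded up).
Per-layer scan distance = 8000 / 0.082 = 97561 mm.
Per-layer scan time: 97561 / 7730 → 12.6211 s.
Per-layer time: 12.6211 + 15.8 → 28.4211 s.
Build time = 2220 × 28.4211 = 63094.842 s = 17.53 hours.

17.53 hours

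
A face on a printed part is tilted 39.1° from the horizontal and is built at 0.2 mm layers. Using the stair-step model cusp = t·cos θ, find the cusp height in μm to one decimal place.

155.2 μm

h_c = t·cos θ = 0.2 × 0.7760 = 0.1552 mm (155.2 μm).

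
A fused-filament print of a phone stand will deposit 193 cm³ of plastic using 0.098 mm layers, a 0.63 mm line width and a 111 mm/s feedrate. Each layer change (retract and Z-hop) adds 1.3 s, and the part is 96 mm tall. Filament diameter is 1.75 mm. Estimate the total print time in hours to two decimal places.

Line area = 0.098 × 0.63 = 0.06174 mm².
Total extruded path = 193000/0.06174 = 3126012.3 mm.
Time extruding: 3126012.3 / 111 → 28162.3 s.
Layer count = ceil(96 / 0.098) = 980.
Non-print overhead: 980 × 1.3 → 1274 s.
Altogether 28162.3 + 1274 = 29436.3 s, i.e. 8.18 hours.

8.18 hours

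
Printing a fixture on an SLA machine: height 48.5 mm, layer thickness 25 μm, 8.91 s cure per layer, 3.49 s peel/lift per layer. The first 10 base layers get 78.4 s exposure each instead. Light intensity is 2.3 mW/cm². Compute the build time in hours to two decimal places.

Number of layers: 48.5 / 0.025 → 1940 (rounded up).
Burn-in layers: 10 × (78.4 + 3.49) → 818.9 s.
Normal layers = 1930 × (8.91 + 3.49) = 23932 s.
Sum: 818.9 + 23932 = 24750.9 s → 6.88 hours.

6.88 hours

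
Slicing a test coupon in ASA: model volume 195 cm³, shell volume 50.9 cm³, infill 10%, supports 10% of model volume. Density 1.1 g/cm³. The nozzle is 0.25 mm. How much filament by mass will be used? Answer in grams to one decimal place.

Infill region = 195 − 50.9 = 144.1 cm³.
Infill deposited = 0.10 × 144.1 = 14.41 cm³.
Support = 0.10 × 195, so 19.5 cm³.
Total extruded = 50.9 + 14.41 + 19.5 = 84.81 cm³.
Mass: 84.81 × 1.1 → 93.291 g.

93.3 g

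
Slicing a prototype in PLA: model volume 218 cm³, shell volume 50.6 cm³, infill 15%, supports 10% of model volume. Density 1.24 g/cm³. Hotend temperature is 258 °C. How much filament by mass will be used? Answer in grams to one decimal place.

120.9 g

Infill region = 218 − 50.6 = 167.4 cm³.
Infill volume = 0.15 × 167.4 = 25.11 cm³.
Support = 0.10 × 218, so 21.8 cm³.
Deposited volume = 50.6 + 25.11 + 21.8 = 97.51 cm³.
Mass: 97.51 × 1.24 → 120.9124 g.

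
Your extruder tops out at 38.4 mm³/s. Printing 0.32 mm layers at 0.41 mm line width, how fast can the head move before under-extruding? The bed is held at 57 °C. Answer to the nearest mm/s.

293 mm/s

Extrusion cross-section = 0.32 × 0.41, so 0.1312 mm².
v_max = Q/A = 38.4/0.1312 = 292.68 mm/s → 293 mm/s.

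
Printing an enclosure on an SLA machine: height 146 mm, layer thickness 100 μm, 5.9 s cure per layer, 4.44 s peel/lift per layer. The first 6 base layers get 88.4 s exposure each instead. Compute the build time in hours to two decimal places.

Layers = ⌈146/0.1⌉ = 1460.
Bottom layers: 6 × (88.4 + 4.44) → 557.04 s.
Normal layers = 1454 × (5.9 + 4.44), so 15034.36 s.
Total = 557.04 + 15034.36 = 15591.4 s = 4.33 hours.

4.33 hours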